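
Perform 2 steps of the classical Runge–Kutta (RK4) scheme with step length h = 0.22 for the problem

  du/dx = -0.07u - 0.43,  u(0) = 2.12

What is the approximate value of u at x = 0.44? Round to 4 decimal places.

RK4: k1 = f(x_n, u_n); k2 = f(x_n + h/2, u_n + (h/2)·k1); k3 = f(x_n + h/2, u_n + (h/2)·k2); k4 = f(x_n + h, u_n + h·k3); u_{n+1} = u_n + (h/6)·(k1 + 2k2 + 2k3 + k4).
x=0.000000, u=2.120000:
  k1 = f(0.000000, 2.120000) = -0.578400
  k2 = f(0.110000, 2.056376) = -0.573946
  k3 = f(0.110000, 2.056866) = -0.573981
  k4 = f(0.220000, 1.993724) = -0.569561
  u ← 2.120000 + (0.22/6)·(k1 + 2k2 + 2k3 + k4) = 1.993727
x=0.220000, u=1.993727:
  k1 = f(0.220000, 1.993727) = -0.569561
  k2 = f(0.330000, 1.931075) = -0.565175
  k3 = f(0.330000, 1.931558) = -0.565209
  k4 = f(0.440000, 1.869381) = -0.560857
  u ← 1.993727 + (0.22/6)·(k1 + 2k2 + 2k3 + k4) = 1.869383
u(0.44) ≈ 1.8694

1.8694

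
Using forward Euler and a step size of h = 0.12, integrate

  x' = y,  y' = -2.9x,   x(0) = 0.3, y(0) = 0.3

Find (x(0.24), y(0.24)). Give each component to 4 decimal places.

0.3595, 0.0787

Euler on (x,y): x_{n+1} = x_n + h·x', y_{n+1} = y_n + h·y'.
0.000000: (0.300000, 0.300000); f=(0.300000, -0.870000) → (0.336000, 0.195600)
0.120000: (0.336000, 0.195600); f=(0.195600, -0.974400) → (0.359472, 0.078672)
(x(0.24), y(0.24)) ≈ (0.3595, 0.0787)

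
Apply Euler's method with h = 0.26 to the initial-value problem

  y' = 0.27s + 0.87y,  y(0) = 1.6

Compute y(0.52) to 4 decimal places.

2.4240

Euler: y_{n+1} = y_n + h·f(s_n, y_n).
s=0.000000, y=1.600000: f=1.392000 → y ← 1.600000 + 0.26·1.392000 = 1.961920
s=0.260000, y=1.961920: f=1.777070 → y ← 1.961920 + 0.26·1.777070 = 2.423958
y(0.52) ≈ 2.4240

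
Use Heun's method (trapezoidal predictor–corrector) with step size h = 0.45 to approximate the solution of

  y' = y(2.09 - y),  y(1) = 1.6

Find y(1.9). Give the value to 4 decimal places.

1.9616

Heun: k1 = f(x_n, y_n); k2 = f(x_n + h, y_n + h·k1); y_{n+1} = y_n + (h/2)·(k1 + k2).
x=1.000000, y=1.600000:
  k1 = f(1.000000, 1.600000) = 0.784000
  k2 = f(1.450000, 1.952800) = 0.267924
  y ← 1.600000 + (0.45/2)·(0.784000 + 0.267924) = 1.836683
x=1.450000, y=1.836683:
  k1 = f(1.450000, 1.836683) = 0.465263
  k2 = f(1.900000, 2.046051) = 0.089921
  y ← 1.836683 + (0.45/2)·(0.465263 + 0.089921) = 1.961599
y(1.9) ≈ 1.9616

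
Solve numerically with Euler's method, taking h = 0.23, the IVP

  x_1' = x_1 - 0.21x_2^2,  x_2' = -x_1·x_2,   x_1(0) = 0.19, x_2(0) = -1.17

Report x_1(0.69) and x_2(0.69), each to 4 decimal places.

Euler on (x_1,x_2): x_1_{n+1} = x_1_n + h·x_1', x_2_{n+1} = x_2_n + h·x_2'.
0.000000: (0.190000, -1.170000); f=(-0.097469, 0.222300) → (0.167582, -1.118871)
0.230000: (0.167582, -1.118871); f=(-0.095311, 0.187503) → (0.145661, -1.075745)
0.460000: (0.145661, -1.075745); f=(-0.097357, 0.156694) → (0.123268, -1.039706)
(x_1(0.69), x_2(0.69)) ≈ (0.1233, -1.0397)

0.1233, -1.0397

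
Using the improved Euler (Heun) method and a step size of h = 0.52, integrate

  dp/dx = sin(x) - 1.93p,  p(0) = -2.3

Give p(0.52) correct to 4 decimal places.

Heun: k1 = f(x_n, p_n); k2 = f(x_n + h, p_n + h·k1); p_{n+1} = p_n + (h/2)·(k1 + k2).
x=0.000000, p=-2.300000:
  k1 = f(0.000000, -2.300000) = 4.439000
  k2 = f(0.520000, 0.008280) = 0.480900
  p ← -2.300000 + (0.52/2)·(4.439000 + 0.480900) = -1.020826
p(0.52) ≈ -1.0208

-1.0208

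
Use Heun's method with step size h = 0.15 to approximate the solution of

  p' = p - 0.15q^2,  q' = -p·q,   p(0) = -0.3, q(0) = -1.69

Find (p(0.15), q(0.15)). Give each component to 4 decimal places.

Heun on (p,q): k1 = f(t_n, state_n); k2 = f(t_n + h, state_n + h·k1); state_{n+1} = state_n + (h/2)·(k1 + k2).
0.000000: (-0.300000, -1.690000)
  k1 = (-0.728415, -0.507000)
  predictor → (-0.409262, -1.766050)
  k2 = (-0.877102, -0.722778)
  → (-0.420414, -1.782233)
(p(0.15), q(0.15)) ≈ (-0.4204, -1.7822)

-0.4204, -1.7822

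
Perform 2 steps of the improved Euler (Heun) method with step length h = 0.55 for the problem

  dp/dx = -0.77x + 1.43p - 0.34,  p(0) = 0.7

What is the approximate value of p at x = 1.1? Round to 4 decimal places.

Heun: k1 = f(x_n, p_n); k2 = f(x_n + h, p_n + h·k1); p_{n+1} = p_n + (h/2)·(k1 + k2).
x=0.000000, p=0.700000:
  k1 = f(0.000000, 0.700000) = 0.661000
  k2 = f(0.550000, 1.063550) = 0.757376
  p ← 0.700000 + (0.55/2)·(0.661000 + 0.757376) = 1.090054
x=0.550000, p=1.090054:
  k1 = f(0.550000, 1.090054) = 0.795277
  k2 = f(1.100000, 1.527456) = 0.997262
  p ← 1.090054 + (0.55/2)·(0.795277 + 0.997262) = 1.583002
p(1.1) ≈ 1.5830

1.5830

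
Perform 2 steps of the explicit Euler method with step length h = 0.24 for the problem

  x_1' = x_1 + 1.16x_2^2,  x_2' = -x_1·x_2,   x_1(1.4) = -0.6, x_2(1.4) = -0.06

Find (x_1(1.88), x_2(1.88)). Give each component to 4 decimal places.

Euler on (x_1,x_2): x_1_{n+1} = x_1_n + h·x_1', x_2_{n+1} = x_2_n + h·x_2'.
1.400000: (-0.600000, -0.060000); f=(-0.595824, -0.036000) → (-0.742998, -0.068640)
1.640000: (-0.742998, -0.068640); f=(-0.737532, -0.050999) → (-0.920006, -0.080880)
(x_1(1.88), x_2(1.88)) ≈ (-0.9200, -0.0809)

-0.9200, -0.0809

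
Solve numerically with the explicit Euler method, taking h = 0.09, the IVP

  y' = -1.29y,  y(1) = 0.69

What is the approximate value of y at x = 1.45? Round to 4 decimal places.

0.3723

Euler: y_{n+1} = y_n + h·f(x_n, y_n).
x=1.000000, y=0.690000: f=-0.890100 → y ← 0.690000 + 0.09·(-0.890100) = 0.609891
x=1.090000, y=0.609891: f=-0.786759 → y ← 0.609891 + 0.09·(-0.786759) = 0.539083
x=1.180000, y=0.539083: f=-0.695417 → y ← 0.539083 + 0.09·(-0.695417) = 0.476495
x=1.270000, y=0.476495: f=-0.614679 → y ← 0.476495 + 0.09·(-0.614679) = 0.421174
x=1.360000, y=0.421174: f=-0.543315 → y ← 0.421174 + 0.09·(-0.543315) = 0.372276
y(1.45) ≈ 0.3723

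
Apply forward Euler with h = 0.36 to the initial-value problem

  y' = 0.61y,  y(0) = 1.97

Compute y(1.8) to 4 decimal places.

5.3156

Euler: y_{n+1} = y_n + h·f(s_n, y_n).
s=0.000000, y=1.970000: f=1.201700 → y ← 1.970000 + 0.36·1.201700 = 2.402612
s=0.360000, y=2.402612: f=1.465593 → y ← 2.402612 + 0.36·1.465593 = 2.930226
s=0.720000, y=2.930226: f=1.787438 → y ← 2.930226 + 0.36·1.787438 = 3.573703
s=1.080000, y=3.573703: f=2.179959 → y ← 3.573703 + 0.36·2.179959 = 4.358488
s=1.440000, y=4.358488: f=2.658678 → y ← 4.358488 + 0.36·2.658678 = 5.315612
y(1.8) ≈ 5.3156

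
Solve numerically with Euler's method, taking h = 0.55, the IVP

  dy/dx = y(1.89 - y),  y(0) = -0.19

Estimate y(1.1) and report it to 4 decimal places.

-0.9221

Euler: y_{n+1} = y_n + h·f(x_n, y_n).
x=0.000000, y=-0.190000: f=-0.395200 → y ← -0.190000 + 0.55·(-0.395200) = -0.407360
x=0.550000, y=-0.407360: f=-0.935853 → y ← -0.407360 + 0.55·(-0.935853) = -0.922079
y(1.1) ≈ -0.9221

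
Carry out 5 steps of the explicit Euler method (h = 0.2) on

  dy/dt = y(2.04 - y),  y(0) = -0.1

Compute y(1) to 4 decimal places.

-0.6522

Euler: y_{n+1} = y_n + h·f(t_n, y_n).
t=0.000000, y=-0.100000: f=-0.214000 → y ← -0.100000 + 0.2·(-0.214000) = -0.142800
t=0.200000, y=-0.142800: f=-0.311704 → y ← -0.142800 + 0.2·(-0.311704) = -0.205141
t=0.400000, y=-0.205141: f=-0.460570 → y ← -0.205141 + 0.2·(-0.460570) = -0.297255
t=0.600000, y=-0.297255: f=-0.694760 → y ← -0.297255 + 0.2·(-0.694760) = -0.436207
t=0.800000, y=-0.436207: f=-1.080138 → y ← -0.436207 + 0.2·(-1.080138) = -0.652234
y(1) ≈ -0.6522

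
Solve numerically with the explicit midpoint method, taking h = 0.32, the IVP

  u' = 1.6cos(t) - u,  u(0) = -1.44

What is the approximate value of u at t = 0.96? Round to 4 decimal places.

Midpoint: k1 = f(t_n, u_n); k2 = f(t_n + h/2, u_n + (h/2)·k1); u_{n+1} = u_n + h·k2.
t=0.000000, u=-1.440000:
  k1 = f(0.000000, -1.440000) = 3.040000
  k2 = f(0.160000, -0.953600) = 2.533164
  u ← -1.440000 + 0.32·2.533164 = -0.629388
t=0.320000, u=-0.629388:
  k1 = f(0.320000, -0.629388) = 2.148164
  k2 = f(0.480000, -0.285681) = 1.704873
  u ← -0.629388 + 0.32·1.704873 = -0.083828
t=0.640000, u=-0.083828:
  k1 = f(0.640000, -0.083828) = 1.367181
  k2 = f(0.800000, 0.134921) = 0.979810
  u ← -0.083828 + 0.32·0.979810 = 0.229711
u(0.96) ≈ 0.2297

0.2297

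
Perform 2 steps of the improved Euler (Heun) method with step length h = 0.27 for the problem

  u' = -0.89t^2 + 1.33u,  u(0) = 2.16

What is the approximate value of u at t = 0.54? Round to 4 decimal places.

Heun: k1 = f(t_n, u_n); k2 = f(t_n + h, u_n + h·k1); u_{n+1} = u_n + (h/2)·(k1 + k2).
t=0.000000, u=2.160000:
  k1 = f(0.000000, 2.160000) = 2.872800
  k2 = f(0.270000, 2.935656) = 3.839541
  u ← 2.160000 + (0.27/2)·(2.872800 + 3.839541) = 3.066166
t=0.270000, u=3.066166:
  k1 = f(0.270000, 3.066166) = 4.013120
  k2 = f(0.540000, 4.149708) = 5.259588
  u ← 3.066166 + (0.27/2)·(4.013120 + 5.259588) = 4.317982
u(0.54) ≈ 4.3180

4.3180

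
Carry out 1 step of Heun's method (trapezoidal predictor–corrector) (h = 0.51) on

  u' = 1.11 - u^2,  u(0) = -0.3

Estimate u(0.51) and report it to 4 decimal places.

0.2308

Heun: k1 = f(x_n, u_n); k2 = f(x_n + h, u_n + h·k1); u_{n+1} = u_n + (h/2)·(k1 + k2).
x=0.000000, u=-0.300000:
  k1 = f(0.000000, -0.300000) = 1.020000
  k2 = f(0.510000, 0.220200) = 1.061512
  u ← -0.300000 + (0.51/2)·(1.020000 + 1.061512) = 0.230786
u(0.51) ≈ 0.2308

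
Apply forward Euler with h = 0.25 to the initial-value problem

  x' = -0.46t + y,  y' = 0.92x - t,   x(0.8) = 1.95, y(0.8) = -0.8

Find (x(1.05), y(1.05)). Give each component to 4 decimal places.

1.6580, -0.5515

Euler on (x,y): x_{n+1} = x_n + h·x', y_{n+1} = y_n + h·y'.
0.800000: (1.950000, -0.800000); f=(-1.168000, 0.994000) → (1.658000, -0.551500)
(x(1.05), y(1.05)) ≈ (1.6580, -0.5515)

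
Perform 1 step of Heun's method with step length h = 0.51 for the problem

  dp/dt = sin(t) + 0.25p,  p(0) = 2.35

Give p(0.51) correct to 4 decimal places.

Heun: k1 = f(t_n, p_n); k2 = f(t_n + h, p_n + h·k1); p_{n+1} = p_n + (h/2)·(k1 + k2).
t=0.000000, p=2.350000:
  k1 = f(0.000000, 2.350000) = 0.587500
  k2 = f(0.510000, 2.649625) = 1.150583
  p ← 2.350000 + (0.51/2)·(0.587500 + 1.150583) = 2.793211
p(0.51) ≈ 2.7932

2.7932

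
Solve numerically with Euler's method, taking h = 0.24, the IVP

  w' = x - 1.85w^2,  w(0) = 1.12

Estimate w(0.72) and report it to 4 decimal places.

0.4928

Euler: w_{n+1} = w_n + h·f(x_n, w_n).
x=0.000000, w=1.120000: f=-2.320640 → w ← 1.120000 + 0.24·(-2.320640) = 0.563046
x=0.240000, w=0.563046: f=-0.346489 → w ← 0.563046 + 0.24·(-0.346489) = 0.479889
x=0.480000, w=0.479889: f=0.053957 → w ← 0.479889 + 0.24·0.053957 = 0.492839
w(0.72) ≈ 0.4928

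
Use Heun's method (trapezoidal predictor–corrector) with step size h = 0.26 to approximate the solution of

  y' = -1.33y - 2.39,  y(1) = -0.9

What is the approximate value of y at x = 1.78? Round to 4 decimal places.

Heun: k1 = f(x_n, y_n); k2 = f(x_n + h, y_n + h·k1); y_{n+1} = y_n + (h/2)·(k1 + k2).
x=1.000000, y=-0.900000:
  k1 = f(1.000000, -0.900000) = -1.193000
  k2 = f(1.260000, -1.210180) = -0.780461
  y ← -0.900000 + (0.26/2)·(-1.193000 + (-0.780461)) = -1.156550
x=1.260000, y=-1.156550:
  k1 = f(1.260000, -1.156550) = -0.851789
  k2 = f(1.520000, -1.378015) = -0.557240
  y ← -1.156550 + (0.26/2)·(-0.851789 + (-0.557240)) = -1.339724
x=1.520000, y=-1.339724:
  k1 = f(1.520000, -1.339724) = -0.608168
  k2 = f(1.780000, -1.497847) = -0.397863
  y ← -1.339724 + (0.26/2)·(-0.608168 + (-0.397863)) = -1.470508
y(1.78) ≈ -1.4705

-1.4705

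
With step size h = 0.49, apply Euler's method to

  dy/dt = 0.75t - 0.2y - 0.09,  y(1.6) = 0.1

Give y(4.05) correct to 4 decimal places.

Euler: y_{n+1} = y_n + h·f(t_n, y_n).
t=1.600000, y=0.100000: f=1.090000 → y ← 0.100000 + 0.49·1.090000 = 0.634100
t=2.090000, y=0.634100: f=1.350680 → y ← 0.634100 + 0.49·1.350680 = 1.295933
t=2.580000, y=1.295933: f=1.585813 → y ← 1.295933 + 0.49·1.585813 = 2.072982
t=3.070000, y=2.072982: f=1.797904 → y ← 2.072982 + 0.49·1.797904 = 2.953955
t=3.560000, y=2.953955: f=1.989209 → y ← 2.953955 + 0.49·1.989209 = 3.928667
y(4.05) ≈ 3.9287

3.9287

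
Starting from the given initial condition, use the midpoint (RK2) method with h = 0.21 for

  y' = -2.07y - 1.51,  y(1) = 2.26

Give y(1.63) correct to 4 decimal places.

0.1291

Midpoint: k1 = f(t_n, y_n); k2 = f(t_n + h/2, y_n + (h/2)·k1); y_{n+1} = y_n + h·k2.
t=1.000000, y=2.260000:
  k1 = f(1.000000, 2.260000) = -6.188200
  k2 = f(1.105000, 1.610239) = -4.843195
  y ← 2.260000 + 0.21·(-4.843195) = 1.242929
t=1.210000, y=1.242929:
  k1 = f(1.210000, 1.242929) = -4.082863
  k2 = f(1.315000, 0.814228) = -3.195453
  y ← 1.242929 + 0.21·(-3.195453) = 0.571884
t=1.420000, y=0.571884:
  k1 = f(1.420000, 0.571884) = -2.693800
  k2 = f(1.525000, 0.289035) = -2.108302
  y ← 0.571884 + 0.21·(-2.108302) = 0.129140
y(1.63) ≈ 0.1291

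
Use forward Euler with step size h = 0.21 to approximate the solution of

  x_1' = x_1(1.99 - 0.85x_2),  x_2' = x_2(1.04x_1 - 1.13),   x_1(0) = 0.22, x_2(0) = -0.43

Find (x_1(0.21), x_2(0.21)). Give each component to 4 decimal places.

0.3288, -0.3486

Euler on (x_1,x_2): x_1_{n+1} = x_1_n + h·x_1', x_2_{n+1} = x_2_n + h·x_2'.
0.000000: (0.220000, -0.430000); f=(0.518210, 0.387516) → (0.328824, -0.348622)
(x_1(0.21), x_2(0.21)) ≈ (0.3288, -0.3486)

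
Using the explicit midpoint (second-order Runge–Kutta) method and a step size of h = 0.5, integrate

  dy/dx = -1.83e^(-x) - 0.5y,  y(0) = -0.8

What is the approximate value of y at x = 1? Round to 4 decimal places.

Midpoint: k1 = f(x_n, y_n); k2 = f(x_n + h/2, y_n + (h/2)·k1); y_{n+1} = y_n + h·k2.
x=0.000000, y=-0.800000:
  k1 = f(0.000000, -0.800000) = -1.430000
  k2 = f(0.250000, -1.157500) = -0.846455
  y ← -0.800000 + 0.5·(-0.846455) = -1.223228
x=0.500000, y=-1.223228:
  k1 = f(0.500000, -1.223228) = -0.498337
  k2 = f(0.750000, -1.347812) = -0.190525
  y ← -1.223228 + 0.5·(-0.190525) = -1.318490
y(1) ≈ -1.3185

-1.3185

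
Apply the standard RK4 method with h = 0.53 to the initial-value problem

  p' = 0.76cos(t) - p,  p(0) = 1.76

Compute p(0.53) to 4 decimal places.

1.3325

RK4: k1 = f(t_n, p_n); k2 = f(t_n + h/2, p_n + (h/2)·k1); k3 = f(t_n + h/2, p_n + (h/2)·k2); k4 = f(t_n + h, p_n + h·k3); p_{n+1} = p_n + (h/6)·(k1 + 2k2 + 2k3 + k4).
t=0.000000, p=1.760000:
  k1 = f(0.000000, 1.760000) = -1.000000
  k2 = f(0.265000, 1.495000) = -0.761530
  k3 = f(0.265000, 1.558195) = -0.824724
  k4 = f(0.530000, 1.322896) = -0.667163
  p ← 1.760000 + (0.53/6)·(k1 + 2k2 + 2k3 + k4) = 1.332496
p(0.53) ≈ 1.3325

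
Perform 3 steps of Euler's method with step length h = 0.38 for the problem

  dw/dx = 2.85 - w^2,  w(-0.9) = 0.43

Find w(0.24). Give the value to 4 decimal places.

1.6742

Euler: w_{n+1} = w_n + h·f(x_n, w_n).
x=-0.900000, w=0.430000: f=2.665100 → w ← 0.430000 + 0.38·2.665100 = 1.442738
x=-0.520000, w=1.442738: f=0.768507 → w ← 1.442738 + 0.38·0.768507 = 1.734771
x=-0.140000, w=1.734771: f=-0.159429 → w ← 1.734771 + 0.38·(-0.159429) = 1.674188
w(0.24) ≈ 1.6742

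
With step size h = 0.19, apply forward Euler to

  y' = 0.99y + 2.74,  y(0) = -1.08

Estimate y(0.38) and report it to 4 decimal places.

-0.3854

Euler: y_{n+1} = y_n + h·f(t_n, y_n).
t=0.000000, y=-1.080000: f=1.670800 → y ← -1.080000 + 0.19·1.670800 = -0.762548
t=0.190000, y=-0.762548: f=1.985077 → y ← -0.762548 + 0.19·1.985077 = -0.385383
y(0.38) ≈ -0.3854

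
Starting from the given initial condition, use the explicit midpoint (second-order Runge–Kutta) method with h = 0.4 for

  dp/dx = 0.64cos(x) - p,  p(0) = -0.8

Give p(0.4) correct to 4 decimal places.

Midpoint: k1 = f(x_n, p_n); k2 = f(x_n + h/2, p_n + (h/2)·k1); p_{n+1} = p_n + h·k2.
x=0.000000, p=-0.800000:
  k1 = f(0.000000, -0.800000) = 1.440000
  k2 = f(0.200000, -0.512000) = 1.139243
  p ← -0.800000 + 0.4·1.139243 = -0.344303
p(0.4) ≈ -0.3443

-0.3443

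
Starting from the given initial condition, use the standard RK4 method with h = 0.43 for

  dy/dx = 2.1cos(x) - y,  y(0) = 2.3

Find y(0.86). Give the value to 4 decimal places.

RK4: k1 = f(x_n, y_n); k2 = f(x_n + h/2, y_n + (h/2)·k1); k3 = f(x_n + h/2, y_n + (h/2)·k2); k4 = f(x_n + h, y_n + h·k3); y_{n+1} = y_n + (h/6)·(k1 + 2k2 + 2k3 + k4).
x=0.000000, y=2.300000:
  k1 = f(0.000000, 2.300000) = -0.200000
  k2 = f(0.215000, 2.257000) = -0.205350
  k3 = f(0.215000, 2.255850) = -0.204199
  k4 = f(0.430000, 2.212194) = -0.303366
  y ← 2.300000 + (0.43/6)·(k1 + 2k2 + 2k3 + k4) = 2.205223
x=0.430000, y=2.205223:
  k1 = f(0.430000, 2.205223) = -0.296395
  k2 = f(0.645000, 2.141498) = -0.463389
  k3 = f(0.645000, 2.105595) = -0.427485
  k4 = f(0.860000, 2.021405) = -0.651286
  y ← 2.205223 + (0.43/6)·(k1 + 2k2 + 2k3 + k4) = 2.009614
y(0.86) ≈ 2.0096

2.0096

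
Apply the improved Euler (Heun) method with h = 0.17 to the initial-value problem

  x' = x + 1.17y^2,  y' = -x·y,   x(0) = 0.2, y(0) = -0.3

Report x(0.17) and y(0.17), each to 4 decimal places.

Heun on (x,y): k1 = f(t_n, state_n); k2 = f(t_n + h, state_n + h·k1); state_{n+1} = state_n + (h/2)·(k1 + k2).
0.000000: (0.200000, -0.300000)
  k1 = (0.305300, 0.060000)
  predictor → (0.251901, -0.289800)
  k2 = (0.350162, 0.073001)
  → (0.255714, -0.288695)
(x(0.17), y(0.17)) ≈ (0.2557, -0.2887)

0.2557, -0.2887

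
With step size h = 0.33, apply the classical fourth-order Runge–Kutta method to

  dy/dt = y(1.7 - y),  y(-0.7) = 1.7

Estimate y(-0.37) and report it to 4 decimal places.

1.7000

RK4: k1 = f(t_n, y_n); k2 = f(t_n + h/2, y_n + (h/2)·k1); k3 = f(t_n + h/2, y_n + (h/2)·k2); k4 = f(t_n + h, y_n + h·k3); y_{n+1} = y_n + (h/6)·(k1 + 2k2 + 2k3 + k4).
t=-0.700000, y=1.700000:
  k1 = f(-0.700000, 1.700000) = 0.000000
  k2 = f(-0.535000, 1.700000) = 0.000000
  k3 = f(-0.535000, 1.700000) = 0.000000
  k4 = f(-0.370000, 1.700000) = 0.000000
  y ← 1.700000 + (0.33/6)·(k1 + 2k2 + 2k3 + k4) = 1.700000
y(-0.37) ≈ 1.7000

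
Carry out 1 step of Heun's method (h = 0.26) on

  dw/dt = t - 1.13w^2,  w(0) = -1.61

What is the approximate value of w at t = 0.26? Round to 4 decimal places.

-2.7832

Heun: k1 = f(t_n, w_n); k2 = f(t_n + h, w_n + h·k1); w_{n+1} = w_n + (h/2)·(k1 + k2).
t=0.000000, w=-1.610000:
  k1 = f(0.000000, -1.610000) = -2.929073
  k2 = f(0.260000, -2.371559) = -6.095450
  w ← -1.610000 + (0.26/2)·(-2.929073 + (-6.095450)) = -2.783188
w(0.26) ≈ -2.7832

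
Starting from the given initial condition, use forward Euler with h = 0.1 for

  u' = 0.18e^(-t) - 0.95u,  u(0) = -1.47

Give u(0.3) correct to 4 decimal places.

Euler: u_{n+1} = u_n + h·f(t_n, u_n).
t=0.000000, u=-1.470000: f=1.576500 → u ← -1.470000 + 0.1·1.576500 = -1.312350
t=0.100000, u=-1.312350: f=1.409603 → u ← -1.312350 + 0.1·1.409603 = -1.171390
t=0.200000, u=-1.171390: f=1.260192 → u ← -1.171390 + 0.1·1.260192 = -1.045371
u(0.3) ≈ -1.0454

-1.0454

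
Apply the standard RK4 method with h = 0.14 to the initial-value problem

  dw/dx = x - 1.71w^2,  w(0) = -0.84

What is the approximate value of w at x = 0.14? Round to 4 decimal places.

RK4: k1 = f(x_n, w_n); k2 = f(x_n + h/2, w_n + (h/2)·k1); k3 = f(x_n + h/2, w_n + (h/2)·k2); k4 = f(x_n + h, w_n + h·k3); w_{n+1} = w_n + (h/6)·(k1 + 2k2 + 2k3 + k4).
x=0.000000, w=-0.840000:
  k1 = f(0.000000, -0.840000) = -1.206576
  k2 = f(0.070000, -0.924460) = -1.391412
  k3 = f(0.070000, -0.937399) = -1.432605
  k4 = f(0.140000, -1.040565) = -1.711545
  w ← -0.840000 + (0.14/6)·(k1 + 2k2 + 2k3 + k4) = -1.039877
w(0.14) ≈ -1.0399

-1.0399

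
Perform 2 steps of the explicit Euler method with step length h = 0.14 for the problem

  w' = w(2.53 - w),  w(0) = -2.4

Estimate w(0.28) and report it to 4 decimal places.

-7.7970

Euler: w_{n+1} = w_n + h·f(x_n, w_n).
x=0.000000, w=-2.400000: f=-11.832000 → w ← -2.400000 + 0.14·(-11.832000) = -4.056480
x=0.140000, w=-4.056480: f=-26.717924 → w ← -4.056480 + 0.14·(-26.717924) = -7.796989
w(0.28) ≈ -7.7970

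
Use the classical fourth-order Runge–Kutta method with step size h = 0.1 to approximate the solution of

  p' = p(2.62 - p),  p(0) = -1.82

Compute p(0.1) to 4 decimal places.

RK4: k1 = f(s_n, p_n); k2 = f(s_n + h/2, p_n + (h/2)·k1); k3 = f(s_n + h/2, p_n + (h/2)·k2); k4 = f(s_n + h, p_n + h·k3); p_{n+1} = p_n + (h/6)·(k1 + 2k2 + 2k3 + k4).
s=0.000000, p=-1.820000:
  k1 = f(0.000000, -1.820000) = -8.080800
  k2 = f(0.050000, -2.224040) = -10.773339
  k3 = f(0.050000, -2.358667) = -11.743017
  k4 = f(0.100000, -2.994302) = -16.810913
  p ← -1.820000 + (0.1/6)·(k1 + 2k2 + 2k3 + k4) = -2.985407
p(0.1) ≈ -2.9854

-2.9854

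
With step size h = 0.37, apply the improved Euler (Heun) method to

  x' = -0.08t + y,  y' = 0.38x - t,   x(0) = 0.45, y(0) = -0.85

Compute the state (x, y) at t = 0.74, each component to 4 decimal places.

Heun on (x,y): k1 = f(t_n, state_n); k2 = f(t_n + h, state_n + h·k1); state_{n+1} = state_n + (h/2)·(k1 + k2).
0.000000: (0.450000, -0.850000)
  k1 = (-0.850000, 0.171000)
  predictor → (0.135500, -0.786730)
  k2 = (-0.816330, -0.318510)
  → (0.141729, -0.877289)
0.370000: (0.141729, -0.877289)
  k1 = (-0.906889, -0.316143)
  predictor → (-0.193820, -0.994262)
  k2 = (-1.053462, -0.813652)
  → (-0.220936, -1.086301)
(x(0.74), y(0.74)) ≈ (-0.2209, -1.0863)

-0.2209, -1.0863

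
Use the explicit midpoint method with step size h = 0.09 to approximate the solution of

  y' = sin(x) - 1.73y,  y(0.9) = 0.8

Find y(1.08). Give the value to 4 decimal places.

Midpoint: k1 = f(x_n, y_n); k2 = f(x_n + h/2, y_n + (h/2)·k1); y_{n+1} = y_n + h·k2.
x=0.900000, y=0.800000:
  k1 = f(0.900000, 0.800000) = -0.600673
  k2 = f(0.945000, 0.772970) = -0.526741
  y ← 0.800000 + 0.09·(-0.526741) = 0.752593
x=0.990000, y=0.752593:
  k1 = f(0.990000, 0.752593) = -0.465960
  k2 = f(1.035000, 0.731625) = -0.405849
  y ← 0.752593 + 0.09·(-0.405849) = 0.716067
y(1.08) ≈ 0.7161

0.7161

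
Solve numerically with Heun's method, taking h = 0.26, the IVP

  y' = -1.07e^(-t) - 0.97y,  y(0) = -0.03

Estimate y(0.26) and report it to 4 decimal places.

-0.2347

Heun: k1 = f(t_n, y_n); k2 = f(t_n + h, y_n + h·k1); y_{n+1} = y_n + (h/2)·(k1 + k2).
t=0.000000, y=-0.030000:
  k1 = f(0.000000, -0.030000) = -1.040900
  k2 = f(0.260000, -0.300634) = -0.533410
  y ← -0.030000 + (0.26/2)·(-1.040900 + (-0.533410)) = -0.234660
y(0.26) ≈ -0.2347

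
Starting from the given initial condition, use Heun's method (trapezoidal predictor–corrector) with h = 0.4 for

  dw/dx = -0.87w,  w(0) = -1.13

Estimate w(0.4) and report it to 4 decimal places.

-0.8052

Heun: k1 = f(x_n, w_n); k2 = f(x_n + h, w_n + h·k1); w_{n+1} = w_n + (h/2)·(k1 + k2).
x=0.000000, w=-1.130000:
  k1 = f(0.000000, -1.130000) = 0.983100
  k2 = f(0.400000, -0.736760) = 0.640981
  w ← -1.130000 + (0.4/2)·(0.983100 + 0.640981) = -0.805184
w(0.4) ≈ -0.8052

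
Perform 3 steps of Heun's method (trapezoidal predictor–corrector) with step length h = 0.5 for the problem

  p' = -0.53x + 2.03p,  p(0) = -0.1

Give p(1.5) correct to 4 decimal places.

Heun: k1 = f(x_n, p_n); k2 = f(x_n + h, p_n + h·k1); p_{n+1} = p_n + (h/2)·(k1 + k2).
x=0.000000, p=-0.100000:
  k1 = f(0.000000, -0.100000) = -0.203000
  k2 = f(0.500000, -0.201500) = -0.674045
  p ← -0.100000 + (0.5/2)·(-0.203000 + (-0.674045)) = -0.319261
x=0.500000, p=-0.319261:
  k1 = f(0.500000, -0.319261) = -0.913100
  k2 = f(1.000000, -0.775811) = -2.104897
  p ← -0.319261 + (0.5/2)·(-0.913100 + (-2.104897)) = -1.073761
x=1.000000, p=-1.073761:
  k1 = f(1.000000, -1.073761) = -2.709734
  k2 = f(1.500000, -2.428628) = -5.725114
  p ← -1.073761 + (0.5/2)·(-2.709734 + (-5.725114)) = -3.182473
p(1.5) ≈ -3.1825

-3.1825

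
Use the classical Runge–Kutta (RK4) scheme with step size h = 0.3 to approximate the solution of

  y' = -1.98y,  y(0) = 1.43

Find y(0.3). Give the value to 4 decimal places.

RK4: k1 = f(x_n, y_n); k2 = f(x_n + h/2, y_n + (h/2)·k1); k3 = f(x_n + h/2, y_n + (h/2)·k2); k4 = f(x_n + h, y_n + h·k3); y_{n+1} = y_n + (h/6)·(k1 + 2k2 + 2k3 + k4).
x=0.000000, y=1.430000:
  k1 = f(0.000000, 1.430000) = -2.831400
  k2 = f(0.150000, 1.005290) = -1.990474
  k3 = f(0.150000, 1.131429) = -2.240229
  k4 = f(0.300000, 0.757931) = -1.500704
  y ← 1.430000 + (0.3/6)·(k1 + 2k2 + 2k3 + k4) = 0.790324
y(0.3) ≈ 0.7903

0.7903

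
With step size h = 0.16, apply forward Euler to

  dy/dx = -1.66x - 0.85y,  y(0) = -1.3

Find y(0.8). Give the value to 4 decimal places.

-0.9969

Euler: y_{n+1} = y_n + h·f(x_n, y_n).
x=0.000000, y=-1.300000: f=1.105000 → y ← -1.300000 + 0.16·1.105000 = -1.123200
x=0.160000, y=-1.123200: f=0.689120 → y ← -1.123200 + 0.16·0.689120 = -1.012941
x=0.320000, y=-1.012941: f=0.329800 → y ← -1.012941 + 0.16·0.329800 = -0.960173
x=0.480000, y=-0.960173: f=0.019347 → y ← -0.960173 + 0.16·0.019347 = -0.957077
x=0.640000, y=-0.957077: f=-0.248884 → y ← -0.957077 + 0.16·(-0.248884) = -0.996899
y(0.8) ≈ -0.9969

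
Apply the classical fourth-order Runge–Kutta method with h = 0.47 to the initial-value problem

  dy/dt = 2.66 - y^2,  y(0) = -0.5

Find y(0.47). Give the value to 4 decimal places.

RK4: k1 = f(t_n, y_n); k2 = f(t_n + h/2, y_n + (h/2)·k1); k3 = f(t_n + h/2, y_n + (h/2)·k2); k4 = f(t_n + h, y_n + h·k3); y_{n+1} = y_n + (h/6)·(k1 + 2k2 + 2k3 + k4).
t=0.000000, y=-0.500000:
  k1 = f(0.000000, -0.500000) = 2.410000
  k2 = f(0.235000, 0.066350) = 2.655598
  k3 = f(0.235000, 0.124065) = 2.644608
  k4 = f(0.470000, 0.742966) = 2.108002
  y ← -0.500000 + (0.47/6)·(k1 + 2k2 + 2k3 + k4) = 0.684276
y(0.47) ≈ 0.6843

0.6843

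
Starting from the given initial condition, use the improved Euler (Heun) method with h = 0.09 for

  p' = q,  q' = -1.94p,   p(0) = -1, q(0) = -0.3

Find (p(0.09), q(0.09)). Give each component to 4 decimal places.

-1.0191, -0.1230

Heun on (p,q): k1 = f(t_n, state_n); k2 = f(t_n + h, state_n + h·k1); state_{n+1} = state_n + (h/2)·(k1 + k2).
0.000000: (-1.000000, -0.300000)
  k1 = (-0.300000, 1.940000)
  predictor → (-1.027000, -0.125400)
  k2 = (-0.125400, 1.992380)
  → (-1.019143, -0.123043)
(p(0.09), q(0.09)) ≈ (-1.0191, -0.1230)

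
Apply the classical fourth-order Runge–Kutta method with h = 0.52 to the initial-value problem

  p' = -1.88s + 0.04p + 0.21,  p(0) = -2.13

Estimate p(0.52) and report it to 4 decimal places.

-2.3204

RK4: k1 = f(s_n, p_n); k2 = f(s_n + h/2, p_n + (h/2)·k1); k3 = f(s_n + h/2, p_n + (h/2)·k2); k4 = f(s_n + h, p_n + h·k3); p_{n+1} = p_n + (h/6)·(k1 + 2k2 + 2k3 + k4).
s=0.000000, p=-2.130000:
  k1 = f(0.000000, -2.130000) = 0.124800
  k2 = f(0.260000, -2.097552) = -0.362702
  k3 = f(0.260000, -2.224303) = -0.367772
  k4 = f(0.520000, -2.321241) = -0.860450
  p ← -2.130000 + (0.52/6)·(k1 + 2k2 + 2k3 + k4) = -2.320372
p(0.52) ≈ -2.3204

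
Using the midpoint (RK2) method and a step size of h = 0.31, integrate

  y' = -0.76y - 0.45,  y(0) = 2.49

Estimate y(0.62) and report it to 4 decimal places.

1.3419

Midpoint: k1 = f(s_n, y_n); k2 = f(s_n + h/2, y_n + (h/2)·k1); y_{n+1} = y_n + h·k2.
s=0.000000, y=2.490000:
  k1 = f(0.000000, 2.490000) = -2.342400
  k2 = f(0.155000, 2.126928) = -2.066465
  y ← 2.490000 + 0.31·(-2.066465) = 1.849396
s=0.310000, y=1.849396:
  k1 = f(0.310000, 1.849396) = -1.855541
  k2 = f(0.465000, 1.561787) = -1.636958
  y ← 1.849396 + 0.31·(-1.636958) = 1.341939
y(0.62) ≈ 1.3419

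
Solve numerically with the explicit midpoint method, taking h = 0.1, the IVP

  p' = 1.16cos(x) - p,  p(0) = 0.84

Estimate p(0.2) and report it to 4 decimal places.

Midpoint: k1 = f(x_n, p_n); k2 = f(x_n + h/2, p_n + (h/2)·k1); p_{n+1} = p_n + h·k2.
x=0.000000, p=0.840000:
  k1 = f(0.000000, 0.840000) = 0.320000
  k2 = f(0.050000, 0.856000) = 0.302550
  p ← 0.840000 + 0.1·0.302550 = 0.870255
x=0.100000, p=0.870255:
  k1 = f(0.100000, 0.870255) = 0.283950
  k2 = f(0.150000, 0.884453) = 0.262522
  p ← 0.870255 + 0.1·0.262522 = 0.896507
p(0.2) ≈ 0.8965

0.8965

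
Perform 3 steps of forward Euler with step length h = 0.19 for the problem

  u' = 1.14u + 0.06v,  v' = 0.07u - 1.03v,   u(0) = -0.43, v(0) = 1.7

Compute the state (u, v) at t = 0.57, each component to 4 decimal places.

-0.7143, 0.8675

Euler on (u,v): u_{n+1} = u_n + h·u', v_{n+1} = v_n + h·v'.
0.000000: (-0.430000, 1.700000); f=(-0.388200, -1.781100) → (-0.503758, 1.361591)
0.190000: (-0.503758, 1.361591); f=(-0.492589, -1.437702) → (-0.597350, 1.088428)
0.380000: (-0.597350, 1.088428); f=(-0.615673, -1.162895) → (-0.714328, 0.867478)
(u(0.57), v(0.57)) ≈ (-0.7143, 0.8675)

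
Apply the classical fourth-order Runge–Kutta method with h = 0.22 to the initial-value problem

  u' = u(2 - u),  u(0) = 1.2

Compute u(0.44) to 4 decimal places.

RK4: k1 = f(x_n, u_n); k2 = f(x_n + h/2, u_n + (h/2)·k1); k3 = f(x_n + h/2, u_n + (h/2)·k2); k4 = f(x_n + h, u_n + h·k3); u_{n+1} = u_n + (h/6)·(k1 + 2k2 + 2k3 + k4).
x=0.000000, u=1.200000:
  k1 = f(0.000000, 1.200000) = 0.960000
  k2 = f(0.110000, 1.305600) = 0.906609
  k3 = f(0.110000, 1.299727) = 0.910164
  k4 = f(0.220000, 1.400236) = 0.839811
  u ← 1.200000 + (0.22/6)·(k1 + 2k2 + 2k3 + k4) = 1.399223
x=0.220000, u=1.399223:
  k1 = f(0.220000, 1.399223) = 0.840621
  k2 = f(0.330000, 1.491691) = 0.758240
  k3 = f(0.330000, 1.482629) = 0.767069
  k4 = f(0.440000, 1.567978) = 0.677401
  u ← 1.399223 + (0.22/6)·(k1 + 2k2 + 2k3 + k4) = 1.566740
u(0.44) ≈ 1.5667

1.5667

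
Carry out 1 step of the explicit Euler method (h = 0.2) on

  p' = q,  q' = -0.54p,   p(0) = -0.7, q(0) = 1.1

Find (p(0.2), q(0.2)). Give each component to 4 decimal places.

-0.4800, 1.1756

Euler on (p,q): p_{n+1} = p_n + h·p', q_{n+1} = q_n + h·q'.
0.000000: (-0.700000, 1.100000); f=(1.100000, 0.378000) → (-0.480000, 1.175600)
(p(0.2), q(0.2)) ≈ (-0.4800, 1.1756)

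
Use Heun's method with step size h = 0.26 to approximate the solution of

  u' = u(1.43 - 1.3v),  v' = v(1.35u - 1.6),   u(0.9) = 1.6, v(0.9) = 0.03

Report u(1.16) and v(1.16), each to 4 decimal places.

Heun on (u,v): k1 = f(t_n, state_n); k2 = f(t_n + h, state_n + h·k1); state_{n+1} = state_n + (h/2)·(k1 + k2).
0.900000: (1.600000, 0.030000)
  k1 = (2.225600, 0.016800)
  predictor → (2.178656, 0.034368)
  k2 = (3.018139, 0.046094)
  → (2.281686, 0.038176)
(u(1.16), v(1.16)) ≈ (2.2817, 0.0382)

2.2817, 0.0382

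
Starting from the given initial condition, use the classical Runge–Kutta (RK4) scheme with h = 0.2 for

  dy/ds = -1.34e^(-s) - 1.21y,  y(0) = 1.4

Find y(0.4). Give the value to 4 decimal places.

RK4: k1 = f(s_n, y_n); k2 = f(s_n + h/2, y_n + (h/2)·k1); k3 = f(s_n + h/2, y_n + (h/2)·k2); k4 = f(s_n + h, y_n + h·k3); y_{n+1} = y_n + (h/6)·(k1 + 2k2 + 2k3 + k4).
s=0.000000, y=1.400000:
  k1 = f(0.000000, 1.400000) = -3.034000
  k2 = f(0.100000, 1.096600) = -2.539368
  k3 = f(0.100000, 1.146063) = -2.599219
  k4 = f(0.200000, 0.880156) = -2.162088
  y ← 1.400000 + (0.2/6)·(k1 + 2k2 + 2k3 + k4) = 0.884225
s=0.200000, y=0.884225:
  k1 = f(0.200000, 0.884225) = -2.167011
  k2 = f(0.300000, 0.667524) = -1.800400
  k3 = f(0.300000, 0.704185) = -1.844760
  k4 = f(0.400000, 0.515273) = -1.521709
  y ← 0.884225 + (0.2/6)·(k1 + 2k2 + 2k3 + k4) = 0.518257
y(0.4) ≈ 0.5183

0.5183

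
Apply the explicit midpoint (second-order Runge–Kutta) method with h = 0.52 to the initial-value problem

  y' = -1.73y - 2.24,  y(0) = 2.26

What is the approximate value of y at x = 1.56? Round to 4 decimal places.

-0.8369

Midpoint: k1 = f(x_n, y_n); k2 = f(x_n + h/2, y_n + (h/2)·k1); y_{n+1} = y_n + h·k2.
x=0.000000, y=2.260000:
  k1 = f(0.000000, 2.260000) = -6.149800
  k2 = f(0.260000, 0.661052) = -3.383620
  y ← 2.260000 + 0.52·(-3.383620) = 0.500518
x=0.520000, y=0.500518:
  k1 = f(0.520000, 0.500518) = -3.105895
  k2 = f(0.780000, -0.307015) = -1.708864
  y ← 0.500518 + 0.52·(-1.708864) = -0.388092
x=1.040000, y=-0.388092:
  k1 = f(1.040000, -0.388092) = -1.568602
  k2 = f(1.300000, -0.795928) = -0.863045
  y ← -0.388092 + 0.52·(-0.863045) = -0.836875
y(1.56) ≈ -0.8369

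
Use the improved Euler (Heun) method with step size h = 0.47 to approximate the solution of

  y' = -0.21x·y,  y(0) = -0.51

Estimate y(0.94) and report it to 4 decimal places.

Heun: k1 = f(x_n, y_n); k2 = f(x_n + h, y_n + h·k1); y_{n+1} = y_n + (h/2)·(k1 + k2).
x=0.000000, y=-0.510000:
  k1 = f(0.000000, -0.510000) = 0.000000
  k2 = f(0.470000, -0.510000) = 0.050337
  y ← -0.510000 + (0.47/2)·(0.000000 + 0.050337) = -0.498171
x=0.470000, y=-0.498171:
  k1 = f(0.470000, -0.498171) = 0.049169
  k2 = f(0.940000, -0.475061) = 0.093777
  y ← -0.498171 + (0.47/2)·(0.049169 + 0.093777) = -0.464578
y(0.94) ≈ -0.4646

-0.4646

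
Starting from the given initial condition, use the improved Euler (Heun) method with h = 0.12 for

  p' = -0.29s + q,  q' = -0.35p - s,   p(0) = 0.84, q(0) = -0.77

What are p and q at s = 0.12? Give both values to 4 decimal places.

0.7434, -0.8105

Heun on (p,q): k1 = f(s_n, state_n); k2 = f(s_n + h, state_n + h·k1); state_{n+1} = state_n + (h/2)·(k1 + k2).
0.000000: (0.840000, -0.770000)
  k1 = (-0.770000, -0.294000)
  predictor → (0.747600, -0.805280)
  k2 = (-0.840080, -0.381660)
  → (0.743395, -0.810540)
(p(0.12), q(0.12)) ≈ (0.7434, -0.8105)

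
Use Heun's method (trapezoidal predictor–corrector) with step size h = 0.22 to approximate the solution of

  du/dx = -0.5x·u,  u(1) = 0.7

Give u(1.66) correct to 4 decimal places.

Heun: k1 = f(x_n, u_n); k2 = f(x_n + h, u_n + h·k1); u_{n+1} = u_n + (h/2)·(k1 + k2).
x=1.000000, u=0.700000:
  k1 = f(1.000000, 0.700000) = -0.350000
  k2 = f(1.220000, 0.623000) = -0.380030
  u ← 0.700000 + (0.22/2)·(-0.350000 + (-0.380030)) = 0.619697
x=1.220000, u=0.619697:
  k1 = f(1.220000, 0.619697) = -0.378015
  k2 = f(1.440000, 0.536533) = -0.386304
  u ← 0.619697 + (0.22/2)·(-0.378015 + (-0.386304)) = 0.535622
x=1.440000, u=0.535622:
  k1 = f(1.440000, 0.535622) = -0.385648
  k2 = f(1.660000, 0.450779) = -0.374147
  u ← 0.535622 + (0.22/2)·(-0.385648 + (-0.374147)) = 0.452044
u(1.66) ≈ 0.4520

0.4520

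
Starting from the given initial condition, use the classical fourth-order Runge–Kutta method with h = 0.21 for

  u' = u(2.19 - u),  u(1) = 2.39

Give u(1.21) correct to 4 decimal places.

2.3122

RK4: k1 = f(x_n, u_n); k2 = f(x_n + h/2, u_n + (h/2)·k1); k3 = f(x_n + h/2, u_n + (h/2)·k2); k4 = f(x_n + h, u_n + h·k3); u_{n+1} = u_n + (h/6)·(k1 + 2k2 + 2k3 + k4).
x=1.000000, u=2.390000:
  k1 = f(1.000000, 2.390000) = -0.478000
  k2 = f(1.105000, 2.339810) = -0.350527
  k3 = f(1.105000, 2.353195) = -0.384029
  k4 = f(1.210000, 2.309354) = -0.275631
  u ← 2.390000 + (0.21/6)·(k1 + 2k2 + 2k3 + k4) = 2.312204
u(1.21) ≈ 2.3122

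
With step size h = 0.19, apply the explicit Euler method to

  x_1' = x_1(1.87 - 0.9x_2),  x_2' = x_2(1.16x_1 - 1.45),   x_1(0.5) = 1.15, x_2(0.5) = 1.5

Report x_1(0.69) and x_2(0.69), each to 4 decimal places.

Euler on (x_1,x_2): x_1_{n+1} = x_1_n + h·x_1', x_2_{n+1} = x_2_n + h·x_2'.
0.500000: (1.150000, 1.500000); f=(0.598000, -0.174000) → (1.263620, 1.466940)
(x_1(0.69), x_2(0.69)) ≈ (1.2636, 1.4669)

1.2636, 1.4669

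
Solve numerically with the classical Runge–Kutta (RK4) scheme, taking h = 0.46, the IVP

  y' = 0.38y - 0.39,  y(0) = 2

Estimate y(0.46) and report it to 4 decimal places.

2.1860

RK4: k1 = f(s_n, y_n); k2 = f(s_n + h/2, y_n + (h/2)·k1); k3 = f(s_n + h/2, y_n + (h/2)·k2); k4 = f(s_n + h, y_n + h·k3); y_{n+1} = y_n + (h/6)·(k1 + 2k2 + 2k3 + k4).
s=0.000000, y=2.000000:
  k1 = f(0.000000, 2.000000) = 0.370000
  k2 = f(0.230000, 2.085100) = 0.402338
  k3 = f(0.230000, 2.092538) = 0.405164
  k4 = f(0.460000, 2.186376) = 0.440823
  y ← 2.000000 + (0.46/6)·(k1 + 2k2 + 2k3 + k4) = 2.185980
y(0.46) ≈ 2.1860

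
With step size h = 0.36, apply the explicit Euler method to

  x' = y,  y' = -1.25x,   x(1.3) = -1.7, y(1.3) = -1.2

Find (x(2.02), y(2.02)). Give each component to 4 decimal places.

Euler on (x,y): x_{n+1} = x_n + h·x', y_{n+1} = y_n + h·y'.
1.300000: (-1.700000, -1.200000); f=(-1.200000, 2.125000) → (-2.132000, -0.435000)
1.660000: (-2.132000, -0.435000); f=(-0.435000, 2.665000) → (-2.288600, 0.524400)
(x(2.02), y(2.02)) ≈ (-2.2886, 0.5244)

-2.2886, 0.5244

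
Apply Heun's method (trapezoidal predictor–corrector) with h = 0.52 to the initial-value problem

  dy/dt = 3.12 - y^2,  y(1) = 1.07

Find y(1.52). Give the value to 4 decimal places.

Heun: k1 = f(t_n, y_n); k2 = f(t_n + h, y_n + h·k1); y_{n+1} = y_n + (h/2)·(k1 + k2).
t=1.000000, y=1.070000:
  k1 = f(1.000000, 1.070000) = 1.975100
  k2 = f(1.520000, 2.097052) = -1.277627
  y ← 1.070000 + (0.52/2)·(1.975100 + (-1.277627)) = 1.251343
y(1.52) ≈ 1.2513

1.2513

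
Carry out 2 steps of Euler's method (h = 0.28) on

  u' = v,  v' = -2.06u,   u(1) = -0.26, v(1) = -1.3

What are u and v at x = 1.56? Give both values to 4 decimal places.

-0.9460, -0.7901

Euler on (u,v): u_{n+1} = u_n + h·u', v_{n+1} = v_n + h·v'.
1.000000: (-0.260000, -1.300000); f=(-1.300000, 0.535600) → (-0.624000, -1.150032)
1.280000: (-0.624000, -1.150032); f=(-1.150032, 1.285440) → (-0.946009, -0.790109)
(u(1.56), v(1.56)) ≈ (-0.9460, -0.7901)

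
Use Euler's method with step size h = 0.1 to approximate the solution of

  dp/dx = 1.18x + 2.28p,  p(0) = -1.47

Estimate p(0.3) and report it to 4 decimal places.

Euler: p_{n+1} = p_n + h·f(x_n, p_n).
x=0.000000, p=-1.470000: f=-3.351600 → p ← -1.470000 + 0.1·(-3.351600) = -1.805160
x=0.100000, p=-1.805160: f=-3.997765 → p ← -1.805160 + 0.1·(-3.997765) = -2.204936
x=0.200000, p=-2.204936: f=-4.791255 → p ← -2.204936 + 0.1·(-4.791255) = -2.684062
p(0.3) ≈ -2.6841

-2.6841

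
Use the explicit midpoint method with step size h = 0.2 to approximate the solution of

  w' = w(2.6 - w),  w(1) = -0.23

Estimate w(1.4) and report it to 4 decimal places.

Midpoint: k1 = f(t_n, w_n); k2 = f(t_n + h/2, w_n + (h/2)·k1); w_{n+1} = w_n + h·k2.
t=1.000000, w=-0.230000:
  k1 = f(1.000000, -0.230000) = -0.650900
  k2 = f(1.100000, -0.295090) = -0.854312
  w ← -0.230000 + 0.2·(-0.854312) = -0.400862
t=1.200000, w=-0.400862:
  k1 = f(1.200000, -0.400862) = -1.202933
  k2 = f(1.300000, -0.521156) = -1.626608
  w ← -0.400862 + 0.2·(-1.626608) = -0.726184
w(1.4) ≈ -0.7262

-0.7262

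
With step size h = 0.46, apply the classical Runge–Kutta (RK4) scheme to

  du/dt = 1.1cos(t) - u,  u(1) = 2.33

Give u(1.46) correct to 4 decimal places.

1.5987

RK4: k1 = f(t_n, u_n); k2 = f(t_n + h/2, u_n + (h/2)·k1); k3 = f(t_n + h/2, u_n + (h/2)·k2); k4 = f(t_n + h, u_n + h·k3); u_{n+1} = u_n + (h/6)·(k1 + 2k2 + 2k3 + k4).
t=1.000000, u=2.330000:
  k1 = f(1.000000, 2.330000) = -1.735667
  k2 = f(1.230000, 1.930796) = -1.563135
  k3 = f(1.230000, 1.970479) = -1.602817
  k4 = f(1.460000, 1.592704) = -1.471077
  u ← 2.330000 + (0.46/6)·(k1 + 2k2 + 2k3 + k4) = 1.598704
u(1.46) ≈ 1.5987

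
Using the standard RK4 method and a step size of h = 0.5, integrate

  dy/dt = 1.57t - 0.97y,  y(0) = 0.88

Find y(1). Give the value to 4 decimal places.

0.9167

RK4: k1 = f(t_n, y_n); k2 = f(t_n + h/2, y_n + (h/2)·k1); k3 = f(t_n + h/2, y_n + (h/2)·k2); k4 = f(t_n + h, y_n + h·k3); y_{n+1} = y_n + (h/6)·(k1 + 2k2 + 2k3 + k4).
t=0.000000, y=0.880000:
  k1 = f(0.000000, 0.880000) = -0.853600
  k2 = f(0.250000, 0.666600) = -0.254102
  k3 = f(0.250000, 0.816474) = -0.399480
  k4 = f(0.500000, 0.680260) = 0.125148
  y ← 0.880000 + (0.5/6)·(k1 + 2k2 + 2k3 + k4) = 0.710365
t=0.500000, y=0.710365:
  k1 = f(0.500000, 0.710365) = 0.095946
  k2 = f(0.750000, 0.734352) = 0.465179
  k3 = f(0.750000, 0.826660) = 0.375640
  k4 = f(1.000000, 0.898185) = 0.698760
  y ← 0.710365 + (0.5/6)·(k1 + 2k2 + 2k3 + k4) = 0.916727
y(1) ≈ 0.9167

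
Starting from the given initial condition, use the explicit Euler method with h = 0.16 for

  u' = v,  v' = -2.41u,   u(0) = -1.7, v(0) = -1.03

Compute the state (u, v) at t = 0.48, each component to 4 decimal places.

Euler on (u,v): u_{n+1} = u_n + h·u', v_{n+1} = v_n + h·v'.
0.000000: (-1.700000, -1.030000); f=(-1.030000, 4.097000) → (-1.864800, -0.374480)
0.160000: (-1.864800, -0.374480); f=(-0.374480, 4.494168) → (-1.924717, 0.344587)
0.320000: (-1.924717, 0.344587); f=(0.344587, 4.638567) → (-1.869583, 1.086758)
(u(0.48), v(0.48)) ≈ (-1.8696, 1.0868)

-1.8696, 1.0868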